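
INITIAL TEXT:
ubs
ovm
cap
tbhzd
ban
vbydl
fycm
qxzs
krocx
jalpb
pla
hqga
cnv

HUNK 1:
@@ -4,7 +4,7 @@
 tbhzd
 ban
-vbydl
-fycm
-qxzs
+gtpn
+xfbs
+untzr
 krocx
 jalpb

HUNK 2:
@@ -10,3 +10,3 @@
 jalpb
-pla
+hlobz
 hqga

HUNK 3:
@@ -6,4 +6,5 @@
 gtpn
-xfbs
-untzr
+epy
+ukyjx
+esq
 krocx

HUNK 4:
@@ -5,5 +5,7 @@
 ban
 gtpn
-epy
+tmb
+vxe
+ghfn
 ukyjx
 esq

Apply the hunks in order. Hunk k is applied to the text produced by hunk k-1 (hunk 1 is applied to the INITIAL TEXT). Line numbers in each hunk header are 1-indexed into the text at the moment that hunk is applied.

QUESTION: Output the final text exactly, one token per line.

Hunk 1: at line 4 remove [vbydl,fycm,qxzs] add [gtpn,xfbs,untzr] -> 13 lines: ubs ovm cap tbhzd ban gtpn xfbs untzr krocx jalpb pla hqga cnv
Hunk 2: at line 10 remove [pla] add [hlobz] -> 13 lines: ubs ovm cap tbhzd ban gtpn xfbs untzr krocx jalpb hlobz hqga cnv
Hunk 3: at line 6 remove [xfbs,untzr] add [epy,ukyjx,esq] -> 14 lines: ubs ovm cap tbhzd ban gtpn epy ukyjx esq krocx jalpb hlobz hqga cnv
Hunk 4: at line 5 remove [epy] add [tmb,vxe,ghfn] -> 16 lines: ubs ovm cap tbhzd ban gtpn tmb vxe ghfn ukyjx esq krocx jalpb hlobz hqga cnv

Answer: ubs
ovm
cap
tbhzd
ban
gtpn
tmb
vxe
ghfn
ukyjx
esq
krocx
jalpb
hlobz
hqga
cnv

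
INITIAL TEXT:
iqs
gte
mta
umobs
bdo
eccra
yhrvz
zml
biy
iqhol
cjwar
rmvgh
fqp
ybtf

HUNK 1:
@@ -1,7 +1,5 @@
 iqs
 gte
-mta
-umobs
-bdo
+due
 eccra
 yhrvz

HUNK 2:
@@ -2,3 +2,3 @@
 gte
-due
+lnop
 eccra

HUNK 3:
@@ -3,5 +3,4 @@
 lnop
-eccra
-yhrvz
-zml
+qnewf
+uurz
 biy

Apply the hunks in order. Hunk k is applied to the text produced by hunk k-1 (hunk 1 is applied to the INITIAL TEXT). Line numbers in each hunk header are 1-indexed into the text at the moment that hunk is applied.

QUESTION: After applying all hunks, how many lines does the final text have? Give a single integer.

Hunk 1: at line 1 remove [mta,umobs,bdo] add [due] -> 12 lines: iqs gte due eccra yhrvz zml biy iqhol cjwar rmvgh fqp ybtf
Hunk 2: at line 2 remove [due] add [lnop] -> 12 lines: iqs gte lnop eccra yhrvz zml biy iqhol cjwar rmvgh fqp ybtf
Hunk 3: at line 3 remove [eccra,yhrvz,zml] add [qnewf,uurz] -> 11 lines: iqs gte lnop qnewf uurz biy iqhol cjwar rmvgh fqp ybtf
Final line count: 11

Answer: 11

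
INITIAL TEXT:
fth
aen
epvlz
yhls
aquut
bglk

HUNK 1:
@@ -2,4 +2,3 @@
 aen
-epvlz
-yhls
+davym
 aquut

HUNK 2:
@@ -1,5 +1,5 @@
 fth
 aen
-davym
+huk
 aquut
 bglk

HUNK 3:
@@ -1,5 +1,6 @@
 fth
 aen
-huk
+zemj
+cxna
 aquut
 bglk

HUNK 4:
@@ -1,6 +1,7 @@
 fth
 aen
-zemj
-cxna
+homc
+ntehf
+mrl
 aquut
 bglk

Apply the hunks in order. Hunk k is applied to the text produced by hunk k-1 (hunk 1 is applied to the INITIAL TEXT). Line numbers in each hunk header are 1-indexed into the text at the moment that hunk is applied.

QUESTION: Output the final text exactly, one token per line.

Hunk 1: at line 2 remove [epvlz,yhls] add [davym] -> 5 lines: fth aen davym aquut bglk
Hunk 2: at line 1 remove [davym] add [huk] -> 5 lines: fth aen huk aquut bglk
Hunk 3: at line 1 remove [huk] add [zemj,cxna] -> 6 lines: fth aen zemj cxna aquut bglk
Hunk 4: at line 1 remove [zemj,cxna] add [homc,ntehf,mrl] -> 7 lines: fth aen homc ntehf mrl aquut bglk

Answer: fth
aen
homc
ntehf
mrl
aquut
bglk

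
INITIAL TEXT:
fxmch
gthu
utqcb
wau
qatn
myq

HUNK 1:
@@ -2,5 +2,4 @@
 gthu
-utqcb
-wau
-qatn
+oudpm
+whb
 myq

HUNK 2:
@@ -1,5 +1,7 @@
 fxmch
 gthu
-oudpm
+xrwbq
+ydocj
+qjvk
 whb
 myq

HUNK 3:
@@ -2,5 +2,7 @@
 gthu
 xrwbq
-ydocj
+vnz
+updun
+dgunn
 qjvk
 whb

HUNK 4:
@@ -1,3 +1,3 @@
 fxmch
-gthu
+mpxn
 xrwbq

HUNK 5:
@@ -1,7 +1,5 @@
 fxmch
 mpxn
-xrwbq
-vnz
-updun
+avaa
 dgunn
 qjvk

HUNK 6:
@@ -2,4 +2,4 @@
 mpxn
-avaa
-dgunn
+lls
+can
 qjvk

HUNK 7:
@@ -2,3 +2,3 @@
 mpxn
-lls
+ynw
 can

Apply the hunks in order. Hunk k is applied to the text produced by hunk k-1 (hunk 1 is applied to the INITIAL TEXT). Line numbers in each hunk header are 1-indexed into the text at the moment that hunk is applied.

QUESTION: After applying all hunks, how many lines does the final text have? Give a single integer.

Answer: 7

Derivation:
Hunk 1: at line 2 remove [utqcb,wau,qatn] add [oudpm,whb] -> 5 lines: fxmch gthu oudpm whb myq
Hunk 2: at line 1 remove [oudpm] add [xrwbq,ydocj,qjvk] -> 7 lines: fxmch gthu xrwbq ydocj qjvk whb myq
Hunk 3: at line 2 remove [ydocj] add [vnz,updun,dgunn] -> 9 lines: fxmch gthu xrwbq vnz updun dgunn qjvk whb myq
Hunk 4: at line 1 remove [gthu] add [mpxn] -> 9 lines: fxmch mpxn xrwbq vnz updun dgunn qjvk whb myq
Hunk 5: at line 1 remove [xrwbq,vnz,updun] add [avaa] -> 7 lines: fxmch mpxn avaa dgunn qjvk whb myq
Hunk 6: at line 2 remove [avaa,dgunn] add [lls,can] -> 7 lines: fxmch mpxn lls can qjvk whb myq
Hunk 7: at line 2 remove [lls] add [ynw] -> 7 lines: fxmch mpxn ynw can qjvk whb myq
Final line count: 7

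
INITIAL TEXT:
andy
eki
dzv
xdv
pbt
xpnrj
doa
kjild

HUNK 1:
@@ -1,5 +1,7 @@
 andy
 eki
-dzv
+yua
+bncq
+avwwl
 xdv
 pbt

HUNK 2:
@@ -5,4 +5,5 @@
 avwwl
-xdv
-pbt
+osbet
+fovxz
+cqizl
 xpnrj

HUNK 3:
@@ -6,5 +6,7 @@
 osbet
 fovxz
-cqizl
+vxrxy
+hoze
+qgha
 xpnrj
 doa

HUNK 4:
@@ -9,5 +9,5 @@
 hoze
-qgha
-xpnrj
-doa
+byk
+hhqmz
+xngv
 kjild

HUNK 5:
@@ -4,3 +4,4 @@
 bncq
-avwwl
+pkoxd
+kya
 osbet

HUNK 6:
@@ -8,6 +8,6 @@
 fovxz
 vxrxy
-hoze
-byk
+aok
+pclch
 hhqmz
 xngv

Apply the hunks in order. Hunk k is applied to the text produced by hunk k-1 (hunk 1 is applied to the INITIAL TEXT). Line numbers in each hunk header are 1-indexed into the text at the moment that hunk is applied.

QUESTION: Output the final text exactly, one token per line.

Hunk 1: at line 1 remove [dzv] add [yua,bncq,avwwl] -> 10 lines: andy eki yua bncq avwwl xdv pbt xpnrj doa kjild
Hunk 2: at line 5 remove [xdv,pbt] add [osbet,fovxz,cqizl] -> 11 lines: andy eki yua bncq avwwl osbet fovxz cqizl xpnrj doa kjild
Hunk 3: at line 6 remove [cqizl] add [vxrxy,hoze,qgha] -> 13 lines: andy eki yua bncq avwwl osbet fovxz vxrxy hoze qgha xpnrj doa kjild
Hunk 4: at line 9 remove [qgha,xpnrj,doa] add [byk,hhqmz,xngv] -> 13 lines: andy eki yua bncq avwwl osbet fovxz vxrxy hoze byk hhqmz xngv kjild
Hunk 5: at line 4 remove [avwwl] add [pkoxd,kya] -> 14 lines: andy eki yua bncq pkoxd kya osbet fovxz vxrxy hoze byk hhqmz xngv kjild
Hunk 6: at line 8 remove [hoze,byk] add [aok,pclch] -> 14 lines: andy eki yua bncq pkoxd kya osbet fovxz vxrxy aok pclch hhqmz xngv kjild

Answer: andy
eki
yua
bncq
pkoxd
kya
osbet
fovxz
vxrxy
aok
pclch
hhqmz
xngv
kjild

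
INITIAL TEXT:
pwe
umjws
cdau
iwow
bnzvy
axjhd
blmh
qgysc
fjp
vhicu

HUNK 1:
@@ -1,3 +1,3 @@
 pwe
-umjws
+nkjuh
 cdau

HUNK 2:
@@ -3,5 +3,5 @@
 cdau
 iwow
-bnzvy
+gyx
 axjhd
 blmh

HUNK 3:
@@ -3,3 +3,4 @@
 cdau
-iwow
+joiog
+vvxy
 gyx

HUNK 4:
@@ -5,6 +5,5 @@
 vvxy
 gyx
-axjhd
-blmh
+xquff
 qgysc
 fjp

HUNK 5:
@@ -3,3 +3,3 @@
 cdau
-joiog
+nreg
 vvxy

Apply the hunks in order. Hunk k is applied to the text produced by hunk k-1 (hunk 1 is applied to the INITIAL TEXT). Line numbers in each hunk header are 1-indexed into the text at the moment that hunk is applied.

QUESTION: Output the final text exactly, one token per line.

Hunk 1: at line 1 remove [umjws] add [nkjuh] -> 10 lines: pwe nkjuh cdau iwow bnzvy axjhd blmh qgysc fjp vhicu
Hunk 2: at line 3 remove [bnzvy] add [gyx] -> 10 lines: pwe nkjuh cdau iwow gyx axjhd blmh qgysc fjp vhicu
Hunk 3: at line 3 remove [iwow] add [joiog,vvxy] -> 11 lines: pwe nkjuh cdau joiog vvxy gyx axjhd blmh qgysc fjp vhicu
Hunk 4: at line 5 remove [axjhd,blmh] add [xquff] -> 10 lines: pwe nkjuh cdau joiog vvxy gyx xquff qgysc fjp vhicu
Hunk 5: at line 3 remove [joiog] add [nreg] -> 10 lines: pwe nkjuh cdau nreg vvxy gyx xquff qgysc fjp vhicu

Answer: pwe
nkjuh
cdau
nreg
vvxy
gyx
xquff
qgysc
fjp
vhicu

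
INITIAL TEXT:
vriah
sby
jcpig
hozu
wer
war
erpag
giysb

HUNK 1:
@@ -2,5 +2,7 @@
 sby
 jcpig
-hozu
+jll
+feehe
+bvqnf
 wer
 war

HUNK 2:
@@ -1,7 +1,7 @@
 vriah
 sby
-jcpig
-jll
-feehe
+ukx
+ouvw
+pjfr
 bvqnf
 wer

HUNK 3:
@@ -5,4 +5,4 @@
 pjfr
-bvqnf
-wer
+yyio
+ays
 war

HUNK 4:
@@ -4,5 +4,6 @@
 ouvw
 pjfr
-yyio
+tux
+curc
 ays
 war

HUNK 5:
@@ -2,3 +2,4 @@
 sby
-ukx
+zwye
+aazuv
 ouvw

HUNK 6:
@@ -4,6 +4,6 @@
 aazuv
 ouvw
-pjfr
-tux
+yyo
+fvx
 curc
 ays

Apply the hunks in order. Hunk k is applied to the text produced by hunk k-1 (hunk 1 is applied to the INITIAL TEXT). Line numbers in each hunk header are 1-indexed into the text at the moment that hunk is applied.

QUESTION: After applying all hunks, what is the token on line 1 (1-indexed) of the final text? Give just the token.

Hunk 1: at line 2 remove [hozu] add [jll,feehe,bvqnf] -> 10 lines: vriah sby jcpig jll feehe bvqnf wer war erpag giysb
Hunk 2: at line 1 remove [jcpig,jll,feehe] add [ukx,ouvw,pjfr] -> 10 lines: vriah sby ukx ouvw pjfr bvqnf wer war erpag giysb
Hunk 3: at line 5 remove [bvqnf,wer] add [yyio,ays] -> 10 lines: vriah sby ukx ouvw pjfr yyio ays war erpag giysb
Hunk 4: at line 4 remove [yyio] add [tux,curc] -> 11 lines: vriah sby ukx ouvw pjfr tux curc ays war erpag giysb
Hunk 5: at line 2 remove [ukx] add [zwye,aazuv] -> 12 lines: vriah sby zwye aazuv ouvw pjfr tux curc ays war erpag giysb
Hunk 6: at line 4 remove [pjfr,tux] add [yyo,fvx] -> 12 lines: vriah sby zwye aazuv ouvw yyo fvx curc ays war erpag giysb
Final line 1: vriah

Answer: vriah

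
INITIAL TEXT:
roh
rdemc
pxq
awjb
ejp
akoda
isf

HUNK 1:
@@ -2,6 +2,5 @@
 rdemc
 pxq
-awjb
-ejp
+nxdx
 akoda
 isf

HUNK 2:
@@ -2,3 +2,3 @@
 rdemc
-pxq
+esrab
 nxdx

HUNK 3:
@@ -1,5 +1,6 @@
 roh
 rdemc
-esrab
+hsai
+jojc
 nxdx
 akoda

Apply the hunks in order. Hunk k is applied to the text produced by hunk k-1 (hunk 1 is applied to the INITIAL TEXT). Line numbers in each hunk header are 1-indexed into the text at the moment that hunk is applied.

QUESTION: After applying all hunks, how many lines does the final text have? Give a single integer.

Answer: 7

Derivation:
Hunk 1: at line 2 remove [awjb,ejp] add [nxdx] -> 6 lines: roh rdemc pxq nxdx akoda isf
Hunk 2: at line 2 remove [pxq] add [esrab] -> 6 lines: roh rdemc esrab nxdx akoda isf
Hunk 3: at line 1 remove [esrab] add [hsai,jojc] -> 7 lines: roh rdemc hsai jojc nxdx akoda isf
Final line count: 7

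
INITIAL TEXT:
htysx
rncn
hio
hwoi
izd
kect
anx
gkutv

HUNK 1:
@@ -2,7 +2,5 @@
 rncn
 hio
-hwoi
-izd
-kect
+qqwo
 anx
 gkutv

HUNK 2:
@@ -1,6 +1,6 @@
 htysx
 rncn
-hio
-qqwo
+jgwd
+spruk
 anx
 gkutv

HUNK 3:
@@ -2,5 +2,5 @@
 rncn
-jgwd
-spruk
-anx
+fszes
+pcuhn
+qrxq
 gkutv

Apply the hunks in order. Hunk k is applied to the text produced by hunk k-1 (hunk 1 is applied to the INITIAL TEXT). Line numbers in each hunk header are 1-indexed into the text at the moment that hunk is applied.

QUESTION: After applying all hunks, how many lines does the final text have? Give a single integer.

Answer: 6

Derivation:
Hunk 1: at line 2 remove [hwoi,izd,kect] add [qqwo] -> 6 lines: htysx rncn hio qqwo anx gkutv
Hunk 2: at line 1 remove [hio,qqwo] add [jgwd,spruk] -> 6 lines: htysx rncn jgwd spruk anx gkutv
Hunk 3: at line 2 remove [jgwd,spruk,anx] add [fszes,pcuhn,qrxq] -> 6 lines: htysx rncn fszes pcuhn qrxq gkutv
Final line count: 6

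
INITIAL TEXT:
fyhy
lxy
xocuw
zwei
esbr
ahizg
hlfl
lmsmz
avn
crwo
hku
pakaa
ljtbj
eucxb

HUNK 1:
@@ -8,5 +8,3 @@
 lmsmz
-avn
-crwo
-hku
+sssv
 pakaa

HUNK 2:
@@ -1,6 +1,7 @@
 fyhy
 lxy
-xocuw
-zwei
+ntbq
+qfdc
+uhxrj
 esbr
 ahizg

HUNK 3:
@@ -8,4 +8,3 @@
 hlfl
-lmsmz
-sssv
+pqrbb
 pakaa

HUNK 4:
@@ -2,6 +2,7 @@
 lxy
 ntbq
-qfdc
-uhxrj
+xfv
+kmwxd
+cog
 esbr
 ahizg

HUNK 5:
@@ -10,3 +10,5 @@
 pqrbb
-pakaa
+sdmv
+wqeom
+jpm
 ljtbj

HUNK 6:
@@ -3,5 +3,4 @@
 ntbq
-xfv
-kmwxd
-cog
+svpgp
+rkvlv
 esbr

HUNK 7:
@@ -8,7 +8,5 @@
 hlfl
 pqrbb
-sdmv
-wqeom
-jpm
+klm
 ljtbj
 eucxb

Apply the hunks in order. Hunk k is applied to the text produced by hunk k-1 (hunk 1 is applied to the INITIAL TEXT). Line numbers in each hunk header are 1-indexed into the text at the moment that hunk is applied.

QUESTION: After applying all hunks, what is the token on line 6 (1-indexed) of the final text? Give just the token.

Answer: esbr

Derivation:
Hunk 1: at line 8 remove [avn,crwo,hku] add [sssv] -> 12 lines: fyhy lxy xocuw zwei esbr ahizg hlfl lmsmz sssv pakaa ljtbj eucxb
Hunk 2: at line 1 remove [xocuw,zwei] add [ntbq,qfdc,uhxrj] -> 13 lines: fyhy lxy ntbq qfdc uhxrj esbr ahizg hlfl lmsmz sssv pakaa ljtbj eucxb
Hunk 3: at line 8 remove [lmsmz,sssv] add [pqrbb] -> 12 lines: fyhy lxy ntbq qfdc uhxrj esbr ahizg hlfl pqrbb pakaa ljtbj eucxb
Hunk 4: at line 2 remove [qfdc,uhxrj] add [xfv,kmwxd,cog] -> 13 lines: fyhy lxy ntbq xfv kmwxd cog esbr ahizg hlfl pqrbb pakaa ljtbj eucxb
Hunk 5: at line 10 remove [pakaa] add [sdmv,wqeom,jpm] -> 15 lines: fyhy lxy ntbq xfv kmwxd cog esbr ahizg hlfl pqrbb sdmv wqeom jpm ljtbj eucxb
Hunk 6: at line 3 remove [xfv,kmwxd,cog] add [svpgp,rkvlv] -> 14 lines: fyhy lxy ntbq svpgp rkvlv esbr ahizg hlfl pqrbb sdmv wqeom jpm ljtbj eucxb
Hunk 7: at line 8 remove [sdmv,wqeom,jpm] add [klm] -> 12 lines: fyhy lxy ntbq svpgp rkvlv esbr ahizg hlfl pqrbb klm ljtbj eucxb
Final line 6: esbr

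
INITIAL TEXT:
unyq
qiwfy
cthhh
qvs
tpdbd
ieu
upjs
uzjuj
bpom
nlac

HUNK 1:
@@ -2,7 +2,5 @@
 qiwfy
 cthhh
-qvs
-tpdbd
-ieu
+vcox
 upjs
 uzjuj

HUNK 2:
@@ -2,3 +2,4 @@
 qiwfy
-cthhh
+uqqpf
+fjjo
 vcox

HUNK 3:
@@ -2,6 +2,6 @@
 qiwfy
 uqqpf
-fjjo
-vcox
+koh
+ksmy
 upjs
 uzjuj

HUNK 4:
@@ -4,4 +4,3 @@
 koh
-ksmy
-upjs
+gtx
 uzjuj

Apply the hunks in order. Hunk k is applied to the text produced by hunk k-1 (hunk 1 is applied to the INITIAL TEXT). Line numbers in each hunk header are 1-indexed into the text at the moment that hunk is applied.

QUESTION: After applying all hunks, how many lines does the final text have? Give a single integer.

Hunk 1: at line 2 remove [qvs,tpdbd,ieu] add [vcox] -> 8 lines: unyq qiwfy cthhh vcox upjs uzjuj bpom nlac
Hunk 2: at line 2 remove [cthhh] add [uqqpf,fjjo] -> 9 lines: unyq qiwfy uqqpf fjjo vcox upjs uzjuj bpom nlac
Hunk 3: at line 2 remove [fjjo,vcox] add [koh,ksmy] -> 9 lines: unyq qiwfy uqqpf koh ksmy upjs uzjuj bpom nlac
Hunk 4: at line 4 remove [ksmy,upjs] add [gtx] -> 8 lines: unyq qiwfy uqqpf koh gtx uzjuj bpom nlac
Final line count: 8

Answer: 8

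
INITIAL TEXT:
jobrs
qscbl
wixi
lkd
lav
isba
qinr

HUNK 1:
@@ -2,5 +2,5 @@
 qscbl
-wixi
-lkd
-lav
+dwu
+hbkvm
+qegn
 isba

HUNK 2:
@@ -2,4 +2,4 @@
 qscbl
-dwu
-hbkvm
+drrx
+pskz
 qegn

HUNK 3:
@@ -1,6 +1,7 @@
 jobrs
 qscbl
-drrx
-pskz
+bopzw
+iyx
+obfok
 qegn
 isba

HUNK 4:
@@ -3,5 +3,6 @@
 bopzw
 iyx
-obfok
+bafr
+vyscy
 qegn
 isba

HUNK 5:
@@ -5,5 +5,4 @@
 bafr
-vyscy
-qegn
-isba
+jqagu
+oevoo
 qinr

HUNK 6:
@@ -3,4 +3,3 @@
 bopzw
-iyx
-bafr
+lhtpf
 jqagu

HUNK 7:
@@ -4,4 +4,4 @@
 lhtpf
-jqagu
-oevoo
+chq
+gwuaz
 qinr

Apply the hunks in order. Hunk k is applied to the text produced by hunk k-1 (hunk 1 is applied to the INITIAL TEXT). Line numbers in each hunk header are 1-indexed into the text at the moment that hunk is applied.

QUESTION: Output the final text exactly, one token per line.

Hunk 1: at line 2 remove [wixi,lkd,lav] add [dwu,hbkvm,qegn] -> 7 lines: jobrs qscbl dwu hbkvm qegn isba qinr
Hunk 2: at line 2 remove [dwu,hbkvm] add [drrx,pskz] -> 7 lines: jobrs qscbl drrx pskz qegn isba qinr
Hunk 3: at line 1 remove [drrx,pskz] add [bopzw,iyx,obfok] -> 8 lines: jobrs qscbl bopzw iyx obfok qegn isba qinr
Hunk 4: at line 3 remove [obfok] add [bafr,vyscy] -> 9 lines: jobrs qscbl bopzw iyx bafr vyscy qegn isba qinr
Hunk 5: at line 5 remove [vyscy,qegn,isba] add [jqagu,oevoo] -> 8 lines: jobrs qscbl bopzw iyx bafr jqagu oevoo qinr
Hunk 6: at line 3 remove [iyx,bafr] add [lhtpf] -> 7 lines: jobrs qscbl bopzw lhtpf jqagu oevoo qinr
Hunk 7: at line 4 remove [jqagu,oevoo] add [chq,gwuaz] -> 7 lines: jobrs qscbl bopzw lhtpf chq gwuaz qinr

Answer: jobrs
qscbl
bopzw
lhtpf
chq
gwuaz
qinr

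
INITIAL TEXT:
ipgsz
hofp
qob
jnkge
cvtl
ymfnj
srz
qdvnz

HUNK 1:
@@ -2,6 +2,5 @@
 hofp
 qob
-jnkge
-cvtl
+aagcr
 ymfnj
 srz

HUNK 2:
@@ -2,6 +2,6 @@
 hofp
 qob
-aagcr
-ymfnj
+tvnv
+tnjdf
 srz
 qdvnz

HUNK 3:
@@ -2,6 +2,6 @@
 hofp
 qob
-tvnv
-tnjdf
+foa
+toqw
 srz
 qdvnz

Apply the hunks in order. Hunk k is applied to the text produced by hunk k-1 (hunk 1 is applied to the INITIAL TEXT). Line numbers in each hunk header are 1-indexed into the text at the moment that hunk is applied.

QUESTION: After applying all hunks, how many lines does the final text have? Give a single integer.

Hunk 1: at line 2 remove [jnkge,cvtl] add [aagcr] -> 7 lines: ipgsz hofp qob aagcr ymfnj srz qdvnz
Hunk 2: at line 2 remove [aagcr,ymfnj] add [tvnv,tnjdf] -> 7 lines: ipgsz hofp qob tvnv tnjdf srz qdvnz
Hunk 3: at line 2 remove [tvnv,tnjdf] add [foa,toqw] -> 7 lines: ipgsz hofp qob foa toqw srz qdvnz
Final line count: 7

Answer: 7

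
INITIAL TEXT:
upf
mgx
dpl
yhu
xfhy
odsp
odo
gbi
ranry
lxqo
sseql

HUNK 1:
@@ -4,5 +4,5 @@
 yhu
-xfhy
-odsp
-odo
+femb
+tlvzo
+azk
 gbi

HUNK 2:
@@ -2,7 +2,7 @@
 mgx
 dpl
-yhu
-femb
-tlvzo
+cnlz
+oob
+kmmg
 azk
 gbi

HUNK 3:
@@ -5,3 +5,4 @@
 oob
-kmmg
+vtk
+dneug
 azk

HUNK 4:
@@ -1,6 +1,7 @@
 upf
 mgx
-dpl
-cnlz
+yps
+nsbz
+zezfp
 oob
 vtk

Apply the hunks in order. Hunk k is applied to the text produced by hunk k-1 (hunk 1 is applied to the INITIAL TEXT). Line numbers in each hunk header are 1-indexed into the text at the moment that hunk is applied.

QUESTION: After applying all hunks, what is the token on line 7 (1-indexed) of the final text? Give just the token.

Hunk 1: at line 4 remove [xfhy,odsp,odo] add [femb,tlvzo,azk] -> 11 lines: upf mgx dpl yhu femb tlvzo azk gbi ranry lxqo sseql
Hunk 2: at line 2 remove [yhu,femb,tlvzo] add [cnlz,oob,kmmg] -> 11 lines: upf mgx dpl cnlz oob kmmg azk gbi ranry lxqo sseql
Hunk 3: at line 5 remove [kmmg] add [vtk,dneug] -> 12 lines: upf mgx dpl cnlz oob vtk dneug azk gbi ranry lxqo sseql
Hunk 4: at line 1 remove [dpl,cnlz] add [yps,nsbz,zezfp] -> 13 lines: upf mgx yps nsbz zezfp oob vtk dneug azk gbi ranry lxqo sseql
Final line 7: vtk

Answer: vtk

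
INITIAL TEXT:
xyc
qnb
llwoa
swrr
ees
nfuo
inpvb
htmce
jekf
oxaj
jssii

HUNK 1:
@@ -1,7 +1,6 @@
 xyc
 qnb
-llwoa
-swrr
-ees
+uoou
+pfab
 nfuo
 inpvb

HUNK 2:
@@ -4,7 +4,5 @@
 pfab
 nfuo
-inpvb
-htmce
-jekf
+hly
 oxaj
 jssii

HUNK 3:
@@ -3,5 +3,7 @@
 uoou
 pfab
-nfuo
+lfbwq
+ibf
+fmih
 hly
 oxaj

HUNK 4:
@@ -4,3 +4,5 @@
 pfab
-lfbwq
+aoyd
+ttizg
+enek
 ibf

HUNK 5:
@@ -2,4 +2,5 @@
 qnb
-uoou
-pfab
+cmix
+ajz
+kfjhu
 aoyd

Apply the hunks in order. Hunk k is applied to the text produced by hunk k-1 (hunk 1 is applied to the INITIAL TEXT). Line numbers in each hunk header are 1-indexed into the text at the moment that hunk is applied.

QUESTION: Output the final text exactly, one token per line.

Answer: xyc
qnb
cmix
ajz
kfjhu
aoyd
ttizg
enek
ibf
fmih
hly
oxaj
jssii

Derivation:
Hunk 1: at line 1 remove [llwoa,swrr,ees] add [uoou,pfab] -> 10 lines: xyc qnb uoou pfab nfuo inpvb htmce jekf oxaj jssii
Hunk 2: at line 4 remove [inpvb,htmce,jekf] add [hly] -> 8 lines: xyc qnb uoou pfab nfuo hly oxaj jssii
Hunk 3: at line 3 remove [nfuo] add [lfbwq,ibf,fmih] -> 10 lines: xyc qnb uoou pfab lfbwq ibf fmih hly oxaj jssii
Hunk 4: at line 4 remove [lfbwq] add [aoyd,ttizg,enek] -> 12 lines: xyc qnb uoou pfab aoyd ttizg enek ibf fmih hly oxaj jssii
Hunk 5: at line 2 remove [uoou,pfab] add [cmix,ajz,kfjhu] -> 13 lines: xyc qnb cmix ajz kfjhu aoyd ttizg enek ibf fmih hly oxaj jssii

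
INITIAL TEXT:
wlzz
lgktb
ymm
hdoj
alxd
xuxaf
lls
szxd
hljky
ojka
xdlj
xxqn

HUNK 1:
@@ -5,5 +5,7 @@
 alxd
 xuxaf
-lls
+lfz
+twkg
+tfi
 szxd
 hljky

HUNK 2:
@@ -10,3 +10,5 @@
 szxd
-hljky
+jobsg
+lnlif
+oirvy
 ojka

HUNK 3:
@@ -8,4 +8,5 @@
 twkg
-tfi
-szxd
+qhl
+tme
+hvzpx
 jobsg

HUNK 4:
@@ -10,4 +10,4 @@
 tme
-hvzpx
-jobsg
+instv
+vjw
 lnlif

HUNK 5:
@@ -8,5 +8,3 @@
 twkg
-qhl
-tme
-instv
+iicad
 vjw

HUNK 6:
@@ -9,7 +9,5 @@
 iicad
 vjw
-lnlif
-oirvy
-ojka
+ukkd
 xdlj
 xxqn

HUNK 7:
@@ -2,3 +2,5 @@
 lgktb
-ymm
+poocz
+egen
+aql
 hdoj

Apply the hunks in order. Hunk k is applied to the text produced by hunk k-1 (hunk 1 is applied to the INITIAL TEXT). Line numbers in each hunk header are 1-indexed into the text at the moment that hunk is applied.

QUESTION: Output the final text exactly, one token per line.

Answer: wlzz
lgktb
poocz
egen
aql
hdoj
alxd
xuxaf
lfz
twkg
iicad
vjw
ukkd
xdlj
xxqn

Derivation:
Hunk 1: at line 5 remove [lls] add [lfz,twkg,tfi] -> 14 lines: wlzz lgktb ymm hdoj alxd xuxaf lfz twkg tfi szxd hljky ojka xdlj xxqn
Hunk 2: at line 10 remove [hljky] add [jobsg,lnlif,oirvy] -> 16 lines: wlzz lgktb ymm hdoj alxd xuxaf lfz twkg tfi szxd jobsg lnlif oirvy ojka xdlj xxqn
Hunk 3: at line 8 remove [tfi,szxd] add [qhl,tme,hvzpx] -> 17 lines: wlzz lgktb ymm hdoj alxd xuxaf lfz twkg qhl tme hvzpx jobsg lnlif oirvy ojka xdlj xxqn
Hunk 4: at line 10 remove [hvzpx,jobsg] add [instv,vjw] -> 17 lines: wlzz lgktb ymm hdoj alxd xuxaf lfz twkg qhl tme instv vjw lnlif oirvy ojka xdlj xxqn
Hunk 5: at line 8 remove [qhl,tme,instv] add [iicad] -> 15 lines: wlzz lgktb ymm hdoj alxd xuxaf lfz twkg iicad vjw lnlif oirvy ojka xdlj xxqn
Hunk 6: at line 9 remove [lnlif,oirvy,ojka] add [ukkd] -> 13 lines: wlzz lgktb ymm hdoj alxd xuxaf lfz twkg iicad vjw ukkd xdlj xxqn
Hunk 7: at line 2 remove [ymm] add [poocz,egen,aql] -> 15 lines: wlzz lgktb poocz egen aql hdoj alxd xuxaf lfz twkg iicad vjw ukkd xdlj xxqn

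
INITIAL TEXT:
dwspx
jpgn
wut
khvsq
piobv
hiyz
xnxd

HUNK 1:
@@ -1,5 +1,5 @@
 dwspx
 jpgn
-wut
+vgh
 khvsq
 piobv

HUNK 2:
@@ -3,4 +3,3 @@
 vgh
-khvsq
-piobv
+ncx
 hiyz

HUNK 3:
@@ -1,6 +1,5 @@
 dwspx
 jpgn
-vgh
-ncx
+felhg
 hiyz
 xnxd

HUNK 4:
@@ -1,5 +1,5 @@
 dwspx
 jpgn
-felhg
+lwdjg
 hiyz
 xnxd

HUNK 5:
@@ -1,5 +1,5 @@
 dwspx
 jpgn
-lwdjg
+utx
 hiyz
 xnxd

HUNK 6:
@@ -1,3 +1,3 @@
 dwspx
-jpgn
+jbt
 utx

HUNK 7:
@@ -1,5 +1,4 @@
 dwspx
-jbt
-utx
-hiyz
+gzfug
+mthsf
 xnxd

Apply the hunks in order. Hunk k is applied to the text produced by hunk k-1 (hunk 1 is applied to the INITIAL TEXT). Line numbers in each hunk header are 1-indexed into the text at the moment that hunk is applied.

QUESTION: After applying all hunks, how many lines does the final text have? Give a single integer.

Answer: 4

Derivation:
Hunk 1: at line 1 remove [wut] add [vgh] -> 7 lines: dwspx jpgn vgh khvsq piobv hiyz xnxd
Hunk 2: at line 3 remove [khvsq,piobv] add [ncx] -> 6 lines: dwspx jpgn vgh ncx hiyz xnxd
Hunk 3: at line 1 remove [vgh,ncx] add [felhg] -> 5 lines: dwspx jpgn felhg hiyz xnxd
Hunk 4: at line 1 remove [felhg] add [lwdjg] -> 5 lines: dwspx jpgn lwdjg hiyz xnxd
Hunk 5: at line 1 remove [lwdjg] add [utx] -> 5 lines: dwspx jpgn utx hiyz xnxd
Hunk 6: at line 1 remove [jpgn] add [jbt] -> 5 lines: dwspx jbt utx hiyz xnxd
Hunk 7: at line 1 remove [jbt,utx,hiyz] add [gzfug,mthsf] -> 4 lines: dwspx gzfug mthsf xnxd
Final line count: 4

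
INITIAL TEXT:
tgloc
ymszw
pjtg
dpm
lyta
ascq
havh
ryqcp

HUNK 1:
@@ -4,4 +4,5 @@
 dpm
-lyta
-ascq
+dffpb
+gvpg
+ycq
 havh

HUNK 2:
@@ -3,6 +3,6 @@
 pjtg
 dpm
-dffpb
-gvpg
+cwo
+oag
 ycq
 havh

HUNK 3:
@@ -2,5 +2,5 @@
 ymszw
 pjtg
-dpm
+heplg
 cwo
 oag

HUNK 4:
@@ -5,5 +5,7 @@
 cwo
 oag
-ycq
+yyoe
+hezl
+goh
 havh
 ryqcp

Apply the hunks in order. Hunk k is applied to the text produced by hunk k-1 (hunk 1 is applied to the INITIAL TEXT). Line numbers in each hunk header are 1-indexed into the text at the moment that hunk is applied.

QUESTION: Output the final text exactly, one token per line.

Hunk 1: at line 4 remove [lyta,ascq] add [dffpb,gvpg,ycq] -> 9 lines: tgloc ymszw pjtg dpm dffpb gvpg ycq havh ryqcp
Hunk 2: at line 3 remove [dffpb,gvpg] add [cwo,oag] -> 9 lines: tgloc ymszw pjtg dpm cwo oag ycq havh ryqcp
Hunk 3: at line 2 remove [dpm] add [heplg] -> 9 lines: tgloc ymszw pjtg heplg cwo oag ycq havh ryqcp
Hunk 4: at line 5 remove [ycq] add [yyoe,hezl,goh] -> 11 lines: tgloc ymszw pjtg heplg cwo oag yyoe hezl goh havh ryqcp

Answer: tgloc
ymszw
pjtg
heplg
cwo
oag
yyoe
hezl
goh
havh
ryqcp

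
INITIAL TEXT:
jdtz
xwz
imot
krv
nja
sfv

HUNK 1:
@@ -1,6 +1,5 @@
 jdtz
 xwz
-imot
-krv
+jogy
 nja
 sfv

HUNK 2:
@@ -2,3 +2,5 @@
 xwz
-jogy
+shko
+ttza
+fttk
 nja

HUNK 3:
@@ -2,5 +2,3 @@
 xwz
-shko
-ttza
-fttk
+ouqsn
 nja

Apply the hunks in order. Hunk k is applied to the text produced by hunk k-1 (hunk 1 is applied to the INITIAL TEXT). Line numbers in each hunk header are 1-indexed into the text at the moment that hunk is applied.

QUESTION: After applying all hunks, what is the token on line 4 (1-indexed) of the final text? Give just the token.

Hunk 1: at line 1 remove [imot,krv] add [jogy] -> 5 lines: jdtz xwz jogy nja sfv
Hunk 2: at line 2 remove [jogy] add [shko,ttza,fttk] -> 7 lines: jdtz xwz shko ttza fttk nja sfv
Hunk 3: at line 2 remove [shko,ttza,fttk] add [ouqsn] -> 5 lines: jdtz xwz ouqsn nja sfv
Final line 4: nja

Answer: nja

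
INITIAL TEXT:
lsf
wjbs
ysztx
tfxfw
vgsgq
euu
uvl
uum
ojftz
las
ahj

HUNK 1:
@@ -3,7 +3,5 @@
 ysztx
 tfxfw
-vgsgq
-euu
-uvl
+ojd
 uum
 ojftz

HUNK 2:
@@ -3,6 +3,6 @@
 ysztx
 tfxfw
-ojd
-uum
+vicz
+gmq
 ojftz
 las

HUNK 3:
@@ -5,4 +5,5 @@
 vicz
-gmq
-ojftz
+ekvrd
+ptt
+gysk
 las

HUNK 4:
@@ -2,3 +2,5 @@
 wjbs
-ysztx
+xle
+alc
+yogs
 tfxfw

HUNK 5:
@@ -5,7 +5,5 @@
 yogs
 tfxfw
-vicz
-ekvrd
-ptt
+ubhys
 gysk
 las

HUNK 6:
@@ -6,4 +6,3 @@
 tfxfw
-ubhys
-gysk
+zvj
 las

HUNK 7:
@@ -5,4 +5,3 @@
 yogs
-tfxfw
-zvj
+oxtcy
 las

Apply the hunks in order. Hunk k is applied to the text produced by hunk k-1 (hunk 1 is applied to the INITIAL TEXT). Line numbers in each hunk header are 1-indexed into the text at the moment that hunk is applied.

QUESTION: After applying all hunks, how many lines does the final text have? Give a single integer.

Answer: 8

Derivation:
Hunk 1: at line 3 remove [vgsgq,euu,uvl] add [ojd] -> 9 lines: lsf wjbs ysztx tfxfw ojd uum ojftz las ahj
Hunk 2: at line 3 remove [ojd,uum] add [vicz,gmq] -> 9 lines: lsf wjbs ysztx tfxfw vicz gmq ojftz las ahj
Hunk 3: at line 5 remove [gmq,ojftz] add [ekvrd,ptt,gysk] -> 10 lines: lsf wjbs ysztx tfxfw vicz ekvrd ptt gysk las ahj
Hunk 4: at line 2 remove [ysztx] add [xle,alc,yogs] -> 12 lines: lsf wjbs xle alc yogs tfxfw vicz ekvrd ptt gysk las ahj
Hunk 5: at line 5 remove [vicz,ekvrd,ptt] add [ubhys] -> 10 lines: lsf wjbs xle alc yogs tfxfw ubhys gysk las ahj
Hunk 6: at line 6 remove [ubhys,gysk] add [zvj] -> 9 lines: lsf wjbs xle alc yogs tfxfw zvj las ahj
Hunk 7: at line 5 remove [tfxfw,zvj] add [oxtcy] -> 8 lines: lsf wjbs xle alc yogs oxtcy las ahj
Final line count: 8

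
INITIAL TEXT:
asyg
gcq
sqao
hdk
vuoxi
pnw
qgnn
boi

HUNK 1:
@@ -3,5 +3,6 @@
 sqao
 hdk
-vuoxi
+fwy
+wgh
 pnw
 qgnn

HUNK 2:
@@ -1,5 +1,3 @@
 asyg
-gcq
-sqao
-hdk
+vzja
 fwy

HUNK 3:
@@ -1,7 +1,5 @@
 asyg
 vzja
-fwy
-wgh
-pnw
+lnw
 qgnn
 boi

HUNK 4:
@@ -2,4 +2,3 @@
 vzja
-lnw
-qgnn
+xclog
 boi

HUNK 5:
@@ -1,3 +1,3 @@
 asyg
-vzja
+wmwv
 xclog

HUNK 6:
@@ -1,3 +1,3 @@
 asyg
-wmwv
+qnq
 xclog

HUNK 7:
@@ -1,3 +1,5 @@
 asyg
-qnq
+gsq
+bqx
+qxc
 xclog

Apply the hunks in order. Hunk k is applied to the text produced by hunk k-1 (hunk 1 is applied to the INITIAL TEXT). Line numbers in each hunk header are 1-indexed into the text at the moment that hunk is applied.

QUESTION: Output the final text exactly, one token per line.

Answer: asyg
gsq
bqx
qxc
xclog
boi

Derivation:
Hunk 1: at line 3 remove [vuoxi] add [fwy,wgh] -> 9 lines: asyg gcq sqao hdk fwy wgh pnw qgnn boi
Hunk 2: at line 1 remove [gcq,sqao,hdk] add [vzja] -> 7 lines: asyg vzja fwy wgh pnw qgnn boi
Hunk 3: at line 1 remove [fwy,wgh,pnw] add [lnw] -> 5 lines: asyg vzja lnw qgnn boi
Hunk 4: at line 2 remove [lnw,qgnn] add [xclog] -> 4 lines: asyg vzja xclog boi
Hunk 5: at line 1 remove [vzja] add [wmwv] -> 4 lines: asyg wmwv xclog boi
Hunk 6: at line 1 remove [wmwv] add [qnq] -> 4 lines: asyg qnq xclog boi
Hunk 7: at line 1 remove [qnq] add [gsq,bqx,qxc] -> 6 lines: asyg gsq bqx qxc xclog boi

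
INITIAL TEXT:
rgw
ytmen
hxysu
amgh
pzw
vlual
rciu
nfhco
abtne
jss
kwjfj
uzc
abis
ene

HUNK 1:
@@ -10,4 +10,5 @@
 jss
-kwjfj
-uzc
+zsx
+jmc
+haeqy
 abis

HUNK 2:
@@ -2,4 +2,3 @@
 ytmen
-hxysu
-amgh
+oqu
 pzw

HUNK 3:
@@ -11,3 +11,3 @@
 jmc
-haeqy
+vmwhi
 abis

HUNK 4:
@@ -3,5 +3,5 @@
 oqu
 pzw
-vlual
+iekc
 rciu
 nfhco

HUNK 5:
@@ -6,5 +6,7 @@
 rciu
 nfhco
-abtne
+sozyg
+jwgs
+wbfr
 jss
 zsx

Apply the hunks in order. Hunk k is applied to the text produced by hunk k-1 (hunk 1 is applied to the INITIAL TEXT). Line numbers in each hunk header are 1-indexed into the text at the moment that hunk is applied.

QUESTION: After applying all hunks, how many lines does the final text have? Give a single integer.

Answer: 16

Derivation:
Hunk 1: at line 10 remove [kwjfj,uzc] add [zsx,jmc,haeqy] -> 15 lines: rgw ytmen hxysu amgh pzw vlual rciu nfhco abtne jss zsx jmc haeqy abis ene
Hunk 2: at line 2 remove [hxysu,amgh] add [oqu] -> 14 lines: rgw ytmen oqu pzw vlual rciu nfhco abtne jss zsx jmc haeqy abis ene
Hunk 3: at line 11 remove [haeqy] add [vmwhi] -> 14 lines: rgw ytmen oqu pzw vlual rciu nfhco abtne jss zsx jmc vmwhi abis ene
Hunk 4: at line 3 remove [vlual] add [iekc] -> 14 lines: rgw ytmen oqu pzw iekc rciu nfhco abtne jss zsx jmc vmwhi abis ene
Hunk 5: at line 6 remove [abtne] add [sozyg,jwgs,wbfr] -> 16 lines: rgw ytmen oqu pzw iekc rciu nfhco sozyg jwgs wbfr jss zsx jmc vmwhi abis ene
Final line count: 16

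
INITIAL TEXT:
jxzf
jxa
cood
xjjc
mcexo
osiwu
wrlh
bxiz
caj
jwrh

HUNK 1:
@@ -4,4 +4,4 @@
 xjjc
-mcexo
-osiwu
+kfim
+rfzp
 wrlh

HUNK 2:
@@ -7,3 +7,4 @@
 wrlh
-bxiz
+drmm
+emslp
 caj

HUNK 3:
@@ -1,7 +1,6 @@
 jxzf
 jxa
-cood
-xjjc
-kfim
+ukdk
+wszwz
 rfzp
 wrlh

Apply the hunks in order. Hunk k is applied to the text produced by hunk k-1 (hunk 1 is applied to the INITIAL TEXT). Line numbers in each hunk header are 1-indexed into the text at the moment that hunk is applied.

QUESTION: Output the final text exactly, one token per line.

Answer: jxzf
jxa
ukdk
wszwz
rfzp
wrlh
drmm
emslp
caj
jwrh

Derivation:
Hunk 1: at line 4 remove [mcexo,osiwu] add [kfim,rfzp] -> 10 lines: jxzf jxa cood xjjc kfim rfzp wrlh bxiz caj jwrh
Hunk 2: at line 7 remove [bxiz] add [drmm,emslp] -> 11 lines: jxzf jxa cood xjjc kfim rfzp wrlh drmm emslp caj jwrh
Hunk 3: at line 1 remove [cood,xjjc,kfim] add [ukdk,wszwz] -> 10 lines: jxzf jxa ukdk wszwz rfzp wrlh drmm emslp caj jwrh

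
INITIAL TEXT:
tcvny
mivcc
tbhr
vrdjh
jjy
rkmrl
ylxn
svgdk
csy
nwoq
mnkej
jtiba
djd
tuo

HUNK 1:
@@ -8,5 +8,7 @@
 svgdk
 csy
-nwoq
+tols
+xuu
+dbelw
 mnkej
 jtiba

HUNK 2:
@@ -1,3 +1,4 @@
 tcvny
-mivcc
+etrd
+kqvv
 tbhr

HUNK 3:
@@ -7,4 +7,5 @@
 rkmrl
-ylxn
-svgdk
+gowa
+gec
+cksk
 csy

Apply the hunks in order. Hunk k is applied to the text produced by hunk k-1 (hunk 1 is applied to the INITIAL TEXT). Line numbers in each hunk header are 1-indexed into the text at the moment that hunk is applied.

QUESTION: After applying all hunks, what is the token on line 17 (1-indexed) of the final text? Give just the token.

Answer: djd

Derivation:
Hunk 1: at line 8 remove [nwoq] add [tols,xuu,dbelw] -> 16 lines: tcvny mivcc tbhr vrdjh jjy rkmrl ylxn svgdk csy tols xuu dbelw mnkej jtiba djd tuo
Hunk 2: at line 1 remove [mivcc] add [etrd,kqvv] -> 17 lines: tcvny etrd kqvv tbhr vrdjh jjy rkmrl ylxn svgdk csy tols xuu dbelw mnkej jtiba djd tuo
Hunk 3: at line 7 remove [ylxn,svgdk] add [gowa,gec,cksk] -> 18 lines: tcvny etrd kqvv tbhr vrdjh jjy rkmrl gowa gec cksk csy tols xuu dbelw mnkej jtiba djd tuo
Final line 17: djd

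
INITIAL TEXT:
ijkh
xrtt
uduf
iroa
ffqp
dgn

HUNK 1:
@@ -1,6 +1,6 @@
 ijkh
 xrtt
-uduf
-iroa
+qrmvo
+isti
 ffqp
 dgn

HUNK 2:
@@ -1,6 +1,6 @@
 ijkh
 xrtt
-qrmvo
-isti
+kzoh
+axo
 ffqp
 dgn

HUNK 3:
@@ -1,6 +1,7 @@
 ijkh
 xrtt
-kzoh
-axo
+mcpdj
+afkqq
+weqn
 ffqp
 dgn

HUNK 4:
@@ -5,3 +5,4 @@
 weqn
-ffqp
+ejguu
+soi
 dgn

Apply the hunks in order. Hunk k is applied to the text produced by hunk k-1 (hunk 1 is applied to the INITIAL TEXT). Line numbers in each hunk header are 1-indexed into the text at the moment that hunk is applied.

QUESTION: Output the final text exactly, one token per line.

Answer: ijkh
xrtt
mcpdj
afkqq
weqn
ejguu
soi
dgn

Derivation:
Hunk 1: at line 1 remove [uduf,iroa] add [qrmvo,isti] -> 6 lines: ijkh xrtt qrmvo isti ffqp dgn
Hunk 2: at line 1 remove [qrmvo,isti] add [kzoh,axo] -> 6 lines: ijkh xrtt kzoh axo ffqp dgn
Hunk 3: at line 1 remove [kzoh,axo] add [mcpdj,afkqq,weqn] -> 7 lines: ijkh xrtt mcpdj afkqq weqn ffqp dgn
Hunk 4: at line 5 remove [ffqp] add [ejguu,soi] -> 8 lines: ijkh xrtt mcpdj afkqq weqn ejguu soi dgn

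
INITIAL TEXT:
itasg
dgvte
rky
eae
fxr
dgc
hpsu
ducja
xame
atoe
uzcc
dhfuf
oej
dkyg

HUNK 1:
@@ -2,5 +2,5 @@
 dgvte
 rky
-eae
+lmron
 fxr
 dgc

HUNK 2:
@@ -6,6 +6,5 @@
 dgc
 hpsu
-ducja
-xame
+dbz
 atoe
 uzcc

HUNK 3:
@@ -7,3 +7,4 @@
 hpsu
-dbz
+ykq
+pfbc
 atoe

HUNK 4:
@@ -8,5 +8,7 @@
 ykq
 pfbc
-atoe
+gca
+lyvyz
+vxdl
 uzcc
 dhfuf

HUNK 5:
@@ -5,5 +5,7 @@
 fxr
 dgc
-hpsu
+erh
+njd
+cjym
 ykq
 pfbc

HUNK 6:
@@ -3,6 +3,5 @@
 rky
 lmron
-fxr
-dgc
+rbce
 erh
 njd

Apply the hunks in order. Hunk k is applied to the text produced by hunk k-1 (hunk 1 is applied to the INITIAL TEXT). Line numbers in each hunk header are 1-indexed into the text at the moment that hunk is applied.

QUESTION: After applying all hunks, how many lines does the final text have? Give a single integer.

Hunk 1: at line 2 remove [eae] add [lmron] -> 14 lines: itasg dgvte rky lmron fxr dgc hpsu ducja xame atoe uzcc dhfuf oej dkyg
Hunk 2: at line 6 remove [ducja,xame] add [dbz] -> 13 lines: itasg dgvte rky lmron fxr dgc hpsu dbz atoe uzcc dhfuf oej dkyg
Hunk 3: at line 7 remove [dbz] add [ykq,pfbc] -> 14 lines: itasg dgvte rky lmron fxr dgc hpsu ykq pfbc atoe uzcc dhfuf oej dkyg
Hunk 4: at line 8 remove [atoe] add [gca,lyvyz,vxdl] -> 16 lines: itasg dgvte rky lmron fxr dgc hpsu ykq pfbc gca lyvyz vxdl uzcc dhfuf oej dkyg
Hunk 5: at line 5 remove [hpsu] add [erh,njd,cjym] -> 18 lines: itasg dgvte rky lmron fxr dgc erh njd cjym ykq pfbc gca lyvyz vxdl uzcc dhfuf oej dkyg
Hunk 6: at line 3 remove [fxr,dgc] add [rbce] -> 17 lines: itasg dgvte rky lmron rbce erh njd cjym ykq pfbc gca lyvyz vxdl uzcc dhfuf oej dkyg
Final line count: 17

Answer: 17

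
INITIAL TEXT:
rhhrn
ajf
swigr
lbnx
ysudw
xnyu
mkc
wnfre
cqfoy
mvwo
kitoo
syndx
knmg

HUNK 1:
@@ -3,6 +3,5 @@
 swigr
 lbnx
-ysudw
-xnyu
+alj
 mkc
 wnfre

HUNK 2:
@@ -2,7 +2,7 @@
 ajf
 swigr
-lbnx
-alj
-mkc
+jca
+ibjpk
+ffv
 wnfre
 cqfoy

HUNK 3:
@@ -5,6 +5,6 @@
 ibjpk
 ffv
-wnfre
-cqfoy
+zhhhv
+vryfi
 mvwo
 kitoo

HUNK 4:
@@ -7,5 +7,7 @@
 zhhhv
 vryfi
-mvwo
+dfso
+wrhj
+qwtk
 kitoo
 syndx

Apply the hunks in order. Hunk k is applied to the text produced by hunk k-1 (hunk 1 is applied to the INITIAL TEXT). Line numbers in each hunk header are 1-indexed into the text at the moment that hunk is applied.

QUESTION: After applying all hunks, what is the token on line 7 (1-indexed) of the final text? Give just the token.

Hunk 1: at line 3 remove [ysudw,xnyu] add [alj] -> 12 lines: rhhrn ajf swigr lbnx alj mkc wnfre cqfoy mvwo kitoo syndx knmg
Hunk 2: at line 2 remove [lbnx,alj,mkc] add [jca,ibjpk,ffv] -> 12 lines: rhhrn ajf swigr jca ibjpk ffv wnfre cqfoy mvwo kitoo syndx knmg
Hunk 3: at line 5 remove [wnfre,cqfoy] add [zhhhv,vryfi] -> 12 lines: rhhrn ajf swigr jca ibjpk ffv zhhhv vryfi mvwo kitoo syndx knmg
Hunk 4: at line 7 remove [mvwo] add [dfso,wrhj,qwtk] -> 14 lines: rhhrn ajf swigr jca ibjpk ffv zhhhv vryfi dfso wrhj qwtk kitoo syndx knmg
Final line 7: zhhhv

Answer: zhhhv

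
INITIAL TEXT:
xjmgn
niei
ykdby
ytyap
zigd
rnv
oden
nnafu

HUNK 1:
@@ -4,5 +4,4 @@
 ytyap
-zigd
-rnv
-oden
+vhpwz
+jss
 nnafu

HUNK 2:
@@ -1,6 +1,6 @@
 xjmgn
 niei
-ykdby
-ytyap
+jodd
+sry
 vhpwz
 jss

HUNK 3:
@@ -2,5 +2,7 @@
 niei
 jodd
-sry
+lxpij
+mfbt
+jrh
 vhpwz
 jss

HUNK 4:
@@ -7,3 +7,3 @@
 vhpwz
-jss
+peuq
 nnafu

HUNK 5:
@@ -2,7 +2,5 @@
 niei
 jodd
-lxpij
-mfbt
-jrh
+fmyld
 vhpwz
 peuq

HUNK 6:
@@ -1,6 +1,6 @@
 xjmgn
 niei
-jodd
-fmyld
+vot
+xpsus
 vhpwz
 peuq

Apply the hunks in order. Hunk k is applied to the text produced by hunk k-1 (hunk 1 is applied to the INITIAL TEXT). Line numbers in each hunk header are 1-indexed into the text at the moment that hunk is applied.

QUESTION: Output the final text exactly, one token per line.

Hunk 1: at line 4 remove [zigd,rnv,oden] add [vhpwz,jss] -> 7 lines: xjmgn niei ykdby ytyap vhpwz jss nnafu
Hunk 2: at line 1 remove [ykdby,ytyap] add [jodd,sry] -> 7 lines: xjmgn niei jodd sry vhpwz jss nnafu
Hunk 3: at line 2 remove [sry] add [lxpij,mfbt,jrh] -> 9 lines: xjmgn niei jodd lxpij mfbt jrh vhpwz jss nnafu
Hunk 4: at line 7 remove [jss] add [peuq] -> 9 lines: xjmgn niei jodd lxpij mfbt jrh vhpwz peuq nnafu
Hunk 5: at line 2 remove [lxpij,mfbt,jrh] add [fmyld] -> 7 lines: xjmgn niei jodd fmyld vhpwz peuq nnafu
Hunk 6: at line 1 remove [jodd,fmyld] add [vot,xpsus] -> 7 lines: xjmgn niei vot xpsus vhpwz peuq nnafu

Answer: xjmgn
niei
vot
xpsus
vhpwz
peuq
nnafu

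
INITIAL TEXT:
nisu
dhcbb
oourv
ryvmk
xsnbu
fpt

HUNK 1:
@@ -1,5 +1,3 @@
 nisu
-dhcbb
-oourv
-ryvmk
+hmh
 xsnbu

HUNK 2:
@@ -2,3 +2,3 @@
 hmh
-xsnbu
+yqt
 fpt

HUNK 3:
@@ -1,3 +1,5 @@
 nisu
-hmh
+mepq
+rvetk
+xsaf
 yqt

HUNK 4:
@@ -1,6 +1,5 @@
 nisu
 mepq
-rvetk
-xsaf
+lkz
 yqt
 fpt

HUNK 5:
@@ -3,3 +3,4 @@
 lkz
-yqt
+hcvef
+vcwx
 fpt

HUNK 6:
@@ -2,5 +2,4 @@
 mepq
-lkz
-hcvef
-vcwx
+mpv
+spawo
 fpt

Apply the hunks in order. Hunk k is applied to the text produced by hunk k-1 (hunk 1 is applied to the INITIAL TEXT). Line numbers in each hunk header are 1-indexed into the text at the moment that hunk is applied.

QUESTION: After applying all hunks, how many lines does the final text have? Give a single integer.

Hunk 1: at line 1 remove [dhcbb,oourv,ryvmk] add [hmh] -> 4 lines: nisu hmh xsnbu fpt
Hunk 2: at line 2 remove [xsnbu] add [yqt] -> 4 lines: nisu hmh yqt fpt
Hunk 3: at line 1 remove [hmh] add [mepq,rvetk,xsaf] -> 6 lines: nisu mepq rvetk xsaf yqt fpt
Hunk 4: at line 1 remove [rvetk,xsaf] add [lkz] -> 5 lines: nisu mepq lkz yqt fpt
Hunk 5: at line 3 remove [yqt] add [hcvef,vcwx] -> 6 lines: nisu mepq lkz hcvef vcwx fpt
Hunk 6: at line 2 remove [lkz,hcvef,vcwx] add [mpv,spawo] -> 5 lines: nisu mepq mpv spawo fpt
Final line count: 5

Answer: 5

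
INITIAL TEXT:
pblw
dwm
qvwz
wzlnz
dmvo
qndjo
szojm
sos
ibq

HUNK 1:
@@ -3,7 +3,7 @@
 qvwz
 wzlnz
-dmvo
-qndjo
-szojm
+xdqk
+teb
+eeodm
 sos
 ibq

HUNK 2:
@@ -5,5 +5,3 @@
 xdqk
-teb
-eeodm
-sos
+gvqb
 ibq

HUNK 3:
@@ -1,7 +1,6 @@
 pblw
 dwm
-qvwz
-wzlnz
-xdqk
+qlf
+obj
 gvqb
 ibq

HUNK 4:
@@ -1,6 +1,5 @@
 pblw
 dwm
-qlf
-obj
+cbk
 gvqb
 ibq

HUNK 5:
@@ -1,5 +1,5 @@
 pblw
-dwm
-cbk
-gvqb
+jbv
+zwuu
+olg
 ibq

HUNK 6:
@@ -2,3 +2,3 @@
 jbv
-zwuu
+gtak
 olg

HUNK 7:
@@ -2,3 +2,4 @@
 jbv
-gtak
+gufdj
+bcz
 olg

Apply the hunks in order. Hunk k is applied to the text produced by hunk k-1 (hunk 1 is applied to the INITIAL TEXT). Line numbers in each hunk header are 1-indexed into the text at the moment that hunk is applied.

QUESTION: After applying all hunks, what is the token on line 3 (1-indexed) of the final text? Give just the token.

Answer: gufdj

Derivation:
Hunk 1: at line 3 remove [dmvo,qndjo,szojm] add [xdqk,teb,eeodm] -> 9 lines: pblw dwm qvwz wzlnz xdqk teb eeodm sos ibq
Hunk 2: at line 5 remove [teb,eeodm,sos] add [gvqb] -> 7 lines: pblw dwm qvwz wzlnz xdqk gvqb ibq
Hunk 3: at line 1 remove [qvwz,wzlnz,xdqk] add [qlf,obj] -> 6 lines: pblw dwm qlf obj gvqb ibq
Hunk 4: at line 1 remove [qlf,obj] add [cbk] -> 5 lines: pblw dwm cbk gvqb ibq
Hunk 5: at line 1 remove [dwm,cbk,gvqb] add [jbv,zwuu,olg] -> 5 lines: pblw jbv zwuu olg ibq
Hunk 6: at line 2 remove [zwuu] add [gtak] -> 5 lines: pblw jbv gtak olg ibq
Hunk 7: at line 2 remove [gtak] add [gufdj,bcz] -> 6 lines: pblw jbv gufdj bcz olg ibq
Final line 3: gufdj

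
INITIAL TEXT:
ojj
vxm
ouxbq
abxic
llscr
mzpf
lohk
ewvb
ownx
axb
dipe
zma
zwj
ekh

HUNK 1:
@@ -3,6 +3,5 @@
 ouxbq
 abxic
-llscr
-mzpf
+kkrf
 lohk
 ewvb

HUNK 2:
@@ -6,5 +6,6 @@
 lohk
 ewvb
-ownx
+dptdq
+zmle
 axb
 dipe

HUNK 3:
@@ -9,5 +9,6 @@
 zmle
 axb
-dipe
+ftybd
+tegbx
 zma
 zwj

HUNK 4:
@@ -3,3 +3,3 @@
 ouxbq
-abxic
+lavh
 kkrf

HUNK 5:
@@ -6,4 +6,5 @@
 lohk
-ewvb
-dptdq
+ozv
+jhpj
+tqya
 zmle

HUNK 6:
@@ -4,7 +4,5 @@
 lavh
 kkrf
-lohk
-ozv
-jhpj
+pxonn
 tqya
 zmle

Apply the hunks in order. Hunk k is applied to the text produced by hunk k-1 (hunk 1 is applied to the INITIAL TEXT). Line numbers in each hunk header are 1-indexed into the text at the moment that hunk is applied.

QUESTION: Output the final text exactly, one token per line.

Hunk 1: at line 3 remove [llscr,mzpf] add [kkrf] -> 13 lines: ojj vxm ouxbq abxic kkrf lohk ewvb ownx axb dipe zma zwj ekh
Hunk 2: at line 6 remove [ownx] add [dptdq,zmle] -> 14 lines: ojj vxm ouxbq abxic kkrf lohk ewvb dptdq zmle axb dipe zma zwj ekh
Hunk 3: at line 9 remove [dipe] add [ftybd,tegbx] -> 15 lines: ojj vxm ouxbq abxic kkrf lohk ewvb dptdq zmle axb ftybd tegbx zma zwj ekh
Hunk 4: at line 3 remove [abxic] add [lavh] -> 15 lines: ojj vxm ouxbq lavh kkrf lohk ewvb dptdq zmle axb ftybd tegbx zma zwj ekh
Hunk 5: at line 6 remove [ewvb,dptdq] add [ozv,jhpj,tqya] -> 16 lines: ojj vxm ouxbq lavh kkrf lohk ozv jhpj tqya zmle axb ftybd tegbx zma zwj ekh
Hunk 6: at line 4 remove [lohk,ozv,jhpj] add [pxonn] -> 14 lines: ojj vxm ouxbq lavh kkrf pxonn tqya zmle axb ftybd tegbx zma zwj ekh

Answer: ojj
vxm
ouxbq
lavh
kkrf
pxonn
tqya
zmle
axb
ftybd
tegbx
zma
zwj
ekh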